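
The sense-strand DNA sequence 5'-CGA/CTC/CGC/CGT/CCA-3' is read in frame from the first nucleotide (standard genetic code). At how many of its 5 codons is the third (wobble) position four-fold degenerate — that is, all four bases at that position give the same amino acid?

5

Codon 1 CGA (Arg): third position 4-fold.
Codon 2 CTC (Leu): third position 4-fold.
Codon 3 CGC (Arg): third position 4-fold.
Codon 4 CGT (Arg): third position 4-fold.
Codon 5 CCA (Pro): third position 4-fold.
Four-fold degenerate third positions: 5.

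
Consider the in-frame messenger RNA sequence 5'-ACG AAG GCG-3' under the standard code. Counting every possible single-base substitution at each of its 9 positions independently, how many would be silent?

Codon 1 (ACG, Thr): 3 synonymous substitutions.
Codon 2 (AAG, Lys): 1 synonymous substitution.
Codon 3 (GCG, Ala): 3 synonymous substitutions.
Total: 3 + 1 + 3 = 7.

7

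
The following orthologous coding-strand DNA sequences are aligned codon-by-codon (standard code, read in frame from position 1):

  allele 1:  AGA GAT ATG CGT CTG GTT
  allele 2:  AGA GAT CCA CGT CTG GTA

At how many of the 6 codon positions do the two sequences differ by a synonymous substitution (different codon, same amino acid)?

Codon 1: AGA Arg / AGA Arg — identical.
Codon 2: GAT Asp / GAT Asp — identical.
Codon 3: ATG Met / CCA Pro — nonsynonymous.
Codon 4: CGT Arg / CGT Arg — identical.
Codon 5: CTG Leu / CTG Leu — identical.
Codon 6: GTT Val / GTA Val — synonymous.
Synonymous differences: 1.

1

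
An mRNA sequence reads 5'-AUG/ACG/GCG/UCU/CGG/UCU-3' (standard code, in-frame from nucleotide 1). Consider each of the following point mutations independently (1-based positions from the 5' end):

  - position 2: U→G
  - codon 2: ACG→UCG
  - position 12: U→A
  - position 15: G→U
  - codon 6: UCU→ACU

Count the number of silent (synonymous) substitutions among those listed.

2

Codon 1: AUG (Met) → AGG (Arg) — missense.
Codon 2: ACG (Thr) → UCG (Ser) — missense.
Codon 4: UCU (Ser) → UCA (Ser) — synonymous.
Codon 5: CGG (Arg) → CGU (Arg) — synonymous.
Codon 6: UCU (Ser) → ACU (Thr) — missense.
Synonymous: 2 of 5.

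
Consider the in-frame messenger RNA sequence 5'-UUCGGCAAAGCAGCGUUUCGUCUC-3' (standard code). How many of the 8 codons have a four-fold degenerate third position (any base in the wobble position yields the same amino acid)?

Codon 1 UUC (Phe): third position 2-fold.
Codon 2 GGC (Gly): third position 4-fold.
Codon 3 AAA (Lys): third position 2-fold.
Codon 4 GCA (Ala): third position 4-fold.
Codon 5 GCG (Ala): third position 4-fold.
Codon 6 UUU (Phe): third position 2-fold.
Codon 7 CGU (Arg): third position 4-fold.
Codon 8 CUC (Leu): third position 4-fold.
Four-fold degenerate third positions: 5.

5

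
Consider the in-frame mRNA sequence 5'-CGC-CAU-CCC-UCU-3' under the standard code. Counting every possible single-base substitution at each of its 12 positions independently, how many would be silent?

10

Codon 1 (CGC, Arg): 3 synonymous substitutions.
Codon 2 (CAU, His): 1 synonymous substitution.
Codon 3 (CCC, Pro): 3 synonymous substitutions.
Codon 4 (UCU, Ser): 3 synonymous substitutions.
Total: 3 + 1 + 3 + 3 = 10.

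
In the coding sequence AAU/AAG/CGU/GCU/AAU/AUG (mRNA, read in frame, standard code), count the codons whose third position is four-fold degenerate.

Codon 1 AAU (Asn): third position 2-fold.
Codon 2 AAG (Lys): third position 2-fold.
Codon 3 CGU (Arg): third position 4-fold.
Codon 4 GCU (Ala): third position 4-fold.
Codon 5 AAU (Asn): third position 2-fold.
Codon 6 AUG (Met): third position 1-fold.
Four-fold degenerate third positions: 2.

2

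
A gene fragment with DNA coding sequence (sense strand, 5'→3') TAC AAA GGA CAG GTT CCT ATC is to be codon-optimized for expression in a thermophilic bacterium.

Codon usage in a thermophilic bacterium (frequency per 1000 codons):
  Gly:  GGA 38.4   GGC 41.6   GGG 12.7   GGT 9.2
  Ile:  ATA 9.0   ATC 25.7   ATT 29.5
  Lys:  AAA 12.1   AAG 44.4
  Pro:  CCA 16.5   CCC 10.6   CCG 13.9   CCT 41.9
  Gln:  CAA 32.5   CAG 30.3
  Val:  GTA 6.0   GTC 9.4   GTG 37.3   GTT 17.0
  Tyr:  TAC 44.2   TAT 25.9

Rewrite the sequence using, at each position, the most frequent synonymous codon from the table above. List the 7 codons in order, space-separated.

TAC AAG GGC CAA GTG CCT ATT

Codon 1 (Tyr): best is TAC at 44.2.
Codon 2 (Lys): best is AAG at 44.4.
Codon 3 (Gly): best is GGC at 41.6.
Codon 4 (Gln): best is CAA at 32.5.
Codon 5 (Val): best is GTG at 37.3.
Codon 6 (Pro): best is CCT at 41.9.
Codon 7 (Ile): best is ATT at 29.5.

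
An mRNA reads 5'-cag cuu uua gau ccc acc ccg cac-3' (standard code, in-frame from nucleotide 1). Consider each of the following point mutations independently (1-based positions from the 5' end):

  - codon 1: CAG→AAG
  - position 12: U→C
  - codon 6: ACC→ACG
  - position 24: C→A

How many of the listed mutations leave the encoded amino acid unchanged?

Codon 1: CAG (Gln) → AAG (Lys) — missense.
Codon 4: GAU (Asp) → GAC (Asp) — synonymous.
Codon 6: ACC (Thr) → ACG (Thr) — synonymous.
Codon 8: CAC (His) → CAA (Gln) — missense.
Synonymous: 2 of 4.

2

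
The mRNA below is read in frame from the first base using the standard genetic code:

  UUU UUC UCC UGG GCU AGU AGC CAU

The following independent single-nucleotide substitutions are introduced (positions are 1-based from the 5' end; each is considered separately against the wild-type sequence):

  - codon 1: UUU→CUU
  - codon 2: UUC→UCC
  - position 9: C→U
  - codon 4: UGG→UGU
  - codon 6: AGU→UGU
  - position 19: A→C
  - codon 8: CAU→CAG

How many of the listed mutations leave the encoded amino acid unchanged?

1

Codon 1: UUU (Phe) → CUU (Leu) — missense.
Codon 2: UUC (Phe) → UCC (Ser) — missense.
Codon 3: UCC (Ser) → UCU (Ser) — synonymous.
Codon 4: UGG (Trp) → UGU (Cys) — missense.
Codon 6: AGU (Ser) → UGU (Cys) — missense.
Codon 7: AGC (Ser) → CGC (Arg) — missense.
Codon 8: CAU (His) → CAG (Gln) — missense.
Synonymous: 1 of 7.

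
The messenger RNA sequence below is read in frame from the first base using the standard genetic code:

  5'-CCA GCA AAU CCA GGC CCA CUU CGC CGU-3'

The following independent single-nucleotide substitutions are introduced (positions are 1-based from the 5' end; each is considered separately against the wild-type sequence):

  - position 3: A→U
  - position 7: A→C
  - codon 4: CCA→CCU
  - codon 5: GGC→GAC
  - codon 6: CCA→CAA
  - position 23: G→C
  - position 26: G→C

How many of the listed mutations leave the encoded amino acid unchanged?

2

Codon 1: CCA (Pro) → CCU (Pro) — synonymous.
Codon 3: AAU (Asn) → CAU (His) — missense.
Codon 4: CCA (Pro) → CCU (Pro) — synonymous.
Codon 5: GGC (Gly) → GAC (Asp) — missense.
Codon 6: CCA (Pro) → CAA (Gln) — missense.
Codon 8: CGC (Arg) → CCC (Pro) — missense.
Codon 9: CGU (Arg) → CCU (Pro) — missense.
Synonymous: 2 of 7.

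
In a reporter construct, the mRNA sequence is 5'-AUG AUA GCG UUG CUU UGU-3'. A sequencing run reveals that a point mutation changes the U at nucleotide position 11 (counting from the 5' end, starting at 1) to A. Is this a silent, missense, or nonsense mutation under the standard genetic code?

Position 11 falls in codon 4: UUG → Leu.
After the substitution the codon is UAG → Stop.
The new codon is a stop codon, so this is a nonsense mutation.

nonsense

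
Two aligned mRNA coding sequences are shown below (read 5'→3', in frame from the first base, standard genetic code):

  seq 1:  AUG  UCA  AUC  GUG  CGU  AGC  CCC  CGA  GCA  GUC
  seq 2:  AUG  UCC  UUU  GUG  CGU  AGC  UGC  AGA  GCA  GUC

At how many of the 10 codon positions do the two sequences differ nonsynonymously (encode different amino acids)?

Codon 1: AUG Met / AUG Met — identical.
Codon 2: UCA Ser / UCC Ser — synonymous.
Codon 3: AUC Ile / UUU Phe — nonsynonymous.
Codon 4: GUG Val / GUG Val — identical.
Codon 5: CGU Arg / CGU Arg — identical.
Codon 6: AGC Ser / AGC Ser — identical.
Codon 7: CCC Pro / UGC Cys — nonsynonymous.
Codon 8: CGA Arg / AGA Arg — synonymous.
Codon 9: GCA Ala / GCA Ala — identical.
Codon 10: GUC Val / GUC Val — identical.
Nonsynonymous differences: 2.

2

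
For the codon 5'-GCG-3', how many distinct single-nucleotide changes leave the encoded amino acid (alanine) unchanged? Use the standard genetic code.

3

Position 1: none → 0 synonymous.
Position 2: none → 0 synonymous.
Position 3: GCU, GCC, GCA → 3 synonymous.
Total: 0 + 0 + 3 = 3.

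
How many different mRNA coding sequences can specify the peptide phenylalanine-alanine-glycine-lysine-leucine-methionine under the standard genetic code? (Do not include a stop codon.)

Phe: 2 codons.
Ala: 4 codons.
Gly: 4 codons.
Lys: 2 codons.
Leu: 6 codons.
Met: 1 codon.
2 × 4 × 4 × 2 × 6 × 1 = 384.

384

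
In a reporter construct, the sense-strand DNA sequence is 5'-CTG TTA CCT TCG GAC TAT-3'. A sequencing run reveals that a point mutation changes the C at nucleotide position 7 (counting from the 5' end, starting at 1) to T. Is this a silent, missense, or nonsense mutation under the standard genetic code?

Position 7 falls in codon 3: CCT → Pro.
After the substitution the codon is TCT → Ser.
Pro ≠ Ser, so this is a missense mutation.

missense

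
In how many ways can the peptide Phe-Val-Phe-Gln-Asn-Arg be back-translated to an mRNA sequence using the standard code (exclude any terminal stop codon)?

Phe: 2 codons.
Val: 4 codons.
Phe: 2 codons.
Gln: 2 codons.
Asn: 2 codons.
Arg: 6 codons.
2 × 4 × 2 × 2 × 2 × 6 = 384.

384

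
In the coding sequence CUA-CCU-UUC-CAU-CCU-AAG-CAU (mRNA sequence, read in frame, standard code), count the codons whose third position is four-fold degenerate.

3

Codon 1 CUA (Leu): third position 4-fold.
Codon 2 CCU (Pro): third position 4-fold.
Codon 3 UUC (Phe): third position 2-fold.
Codon 4 CAU (His): third position 2-fold.
Codon 5 CCU (Pro): third position 4-fold.
Codon 6 AAG (Lys): third position 2-fold.
Codon 7 CAU (His): third position 2-fold.
Four-fold degenerate third positions: 3.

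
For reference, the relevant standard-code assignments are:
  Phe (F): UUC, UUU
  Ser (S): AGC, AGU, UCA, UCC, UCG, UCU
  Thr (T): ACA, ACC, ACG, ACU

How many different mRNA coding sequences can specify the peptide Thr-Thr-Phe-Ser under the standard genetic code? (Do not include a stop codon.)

192

Thr: 4 codons.
Thr: 4 codons.
Phe: 2 codons.
Ser: 6 codons.
4 × 4 × 2 × 6 = 192.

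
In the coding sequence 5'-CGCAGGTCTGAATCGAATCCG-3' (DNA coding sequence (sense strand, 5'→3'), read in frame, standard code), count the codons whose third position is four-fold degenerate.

4

Codon 1 CGC (Arg): third position 4-fold.
Codon 2 AGG (Arg): third position 2-fold.
Codon 3 TCT (Ser): third position 4-fold.
Codon 4 GAA (Glu): third position 2-fold.
Codon 5 TCG (Ser): third position 4-fold.
Codon 6 AAT (Asn): third position 2-fold.
Codon 7 CCG (Pro): third position 4-fold.
Four-fold degenerate third positions: 4.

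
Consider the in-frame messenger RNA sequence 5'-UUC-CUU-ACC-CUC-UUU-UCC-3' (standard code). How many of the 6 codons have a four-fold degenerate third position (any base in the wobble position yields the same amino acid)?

4

Codon 1 UUC (Phe): third position 2-fold.
Codon 2 CUU (Leu): third position 4-fold.
Codon 3 ACC (Thr): third position 4-fold.
Codon 4 CUC (Leu): third position 4-fold.
Codon 5 UUU (Phe): third position 2-fold.
Codon 6 UCC (Ser): third position 4-fold.
Four-fold degenerate third positions: 4.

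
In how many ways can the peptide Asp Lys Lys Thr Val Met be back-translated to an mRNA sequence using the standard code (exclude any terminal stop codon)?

Asp: 2 codons.
Lys: 2 codons.
Lys: 2 codons.
Thr: 4 codons.
Val: 4 codons.
Met: 1 codon.
2 × 2 × 2 × 4 × 4 × 1 = 128.

128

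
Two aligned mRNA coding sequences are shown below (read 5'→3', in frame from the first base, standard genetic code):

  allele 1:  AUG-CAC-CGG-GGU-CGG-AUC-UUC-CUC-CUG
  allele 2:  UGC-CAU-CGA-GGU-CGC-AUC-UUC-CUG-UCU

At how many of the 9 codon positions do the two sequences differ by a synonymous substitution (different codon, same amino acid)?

4

Codon 1: AUG Met / UGC Cys — nonsynonymous.
Codon 2: CAC His / CAU His — synonymous.
Codon 3: CGG Arg / CGA Arg — synonymous.
Codon 4: GGU Gly / GGU Gly — identical.
Codon 5: CGG Arg / CGC Arg — synonymous.
Codon 6: AUC Ile / AUC Ile — identical.
Codon 7: UUC Phe / UUC Phe — identical.
Codon 8: CUC Leu / CUG Leu — synonymous.
Codon 9: CUG Leu / UCU Ser — nonsynonymous.
Synonymous differences: 4.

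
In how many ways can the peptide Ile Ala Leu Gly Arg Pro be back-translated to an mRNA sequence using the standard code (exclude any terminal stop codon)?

6912

Ile: 3 codons.
Ala: 4 codons.
Leu: 6 codons.
Gly: 4 codons.
Arg: 6 codons.
Pro: 4 codons.
3 × 4 × 6 × 4 × 6 × 4 = 6912.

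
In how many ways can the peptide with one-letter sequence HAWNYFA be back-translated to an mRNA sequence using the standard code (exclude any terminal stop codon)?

256

His: 2 codons.
Ala: 4 codons.
Trp: 1 codon.
Asn: 2 codons.
Tyr: 2 codons.
Phe: 2 codons.
Ala: 4 codons.
2 × 4 × 1 × 2 × 2 × 2 × 4 = 256.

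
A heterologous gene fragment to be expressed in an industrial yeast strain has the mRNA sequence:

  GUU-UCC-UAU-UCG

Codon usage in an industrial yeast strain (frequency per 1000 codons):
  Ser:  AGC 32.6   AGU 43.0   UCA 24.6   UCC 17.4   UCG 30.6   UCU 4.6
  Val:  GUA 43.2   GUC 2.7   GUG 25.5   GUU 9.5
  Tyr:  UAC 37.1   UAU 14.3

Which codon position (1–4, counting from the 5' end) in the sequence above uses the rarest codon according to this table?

Codon 1 GUU (Val): 9.5 per 1000.
Codon 2 UCC (Ser): 17.4 per 1000.
Codon 3 UAU (Tyr): 14.3 per 1000.
Codon 4 UCG (Ser): 30.6 per 1000.
Lowest frequency is 9.5 at codon 1.

1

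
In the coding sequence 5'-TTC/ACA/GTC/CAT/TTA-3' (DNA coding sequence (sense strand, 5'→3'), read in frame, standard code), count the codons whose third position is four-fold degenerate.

Codon 1 TTC (Phe): third position 2-fold.
Codon 2 ACA (Thr): third position 4-fold.
Codon 3 GTC (Val): third position 4-fold.
Codon 4 CAT (His): third position 2-fold.
Codon 5 TTA (Leu): third position 2-fold.
Four-fold degenerate third positions: 2.

2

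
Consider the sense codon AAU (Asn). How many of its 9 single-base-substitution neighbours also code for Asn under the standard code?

1

Position 1: none → 0 synonymous.
Position 2: none → 0 synonymous.
Position 3: AAC → 1 synonymous.
Total: 0 + 0 + 1 = 1.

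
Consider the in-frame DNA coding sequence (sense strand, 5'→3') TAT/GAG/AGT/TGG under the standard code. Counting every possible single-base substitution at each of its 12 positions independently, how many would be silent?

3

Codon 1 (TAT, Tyr): 1 synonymous substitution.
Codon 2 (GAG, Glu): 1 synonymous substitution.
Codon 3 (AGT, Ser): 1 synonymous substitution.
Codon 4 (TGG, Trp): 0 synonymous substitutions.
Total: 1 + 1 + 1 + 0 = 3.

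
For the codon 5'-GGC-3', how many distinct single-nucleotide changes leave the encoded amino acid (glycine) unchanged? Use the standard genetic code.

Position 1: none → 0 synonymous.
Position 2: none → 0 synonymous.
Position 3: GGT, GGA, GGG → 3 synonymous.
Total: 0 + 0 + 3 = 3.

3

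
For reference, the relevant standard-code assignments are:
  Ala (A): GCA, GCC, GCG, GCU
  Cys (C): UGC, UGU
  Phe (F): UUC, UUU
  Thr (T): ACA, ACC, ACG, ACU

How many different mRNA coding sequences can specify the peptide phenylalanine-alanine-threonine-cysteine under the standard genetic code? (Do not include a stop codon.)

64

Phe: 2 codons.
Ala: 4 codons.
Thr: 4 codons.
Cys: 2 codons.
2 × 4 × 4 × 2 = 64.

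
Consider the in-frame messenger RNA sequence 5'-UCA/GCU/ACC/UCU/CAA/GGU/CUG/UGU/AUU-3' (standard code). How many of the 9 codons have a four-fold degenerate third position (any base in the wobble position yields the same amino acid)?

Codon 1 UCA (Ser): third position 4-fold.
Codon 2 GCU (Ala): third position 4-fold.
Codon 3 ACC (Thr): third position 4-fold.
Codon 4 UCU (Ser): third position 4-fold.
Codon 5 CAA (Gln): third position 2-fold.
Codon 6 GGU (Gly): third position 4-fold.
Codon 7 CUG (Leu): third position 4-fold.
Codon 8 UGU (Cys): third position 2-fold.
Codon 9 AUU (Ile): third position 3-fold.
Four-fold degenerate third positions: 6.

6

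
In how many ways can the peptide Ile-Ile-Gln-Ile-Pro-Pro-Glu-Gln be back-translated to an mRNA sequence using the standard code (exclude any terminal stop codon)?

Ile: 3 codons.
Ile: 3 codons.
Gln: 2 codons.
Ile: 3 codons.
Pro: 4 codons.
Pro: 4 codons.
Glu: 2 codons.
Gln: 2 codons.
3 × 3 × 2 × 3 × 4 × 4 × 2 × 2 = 3456.

3456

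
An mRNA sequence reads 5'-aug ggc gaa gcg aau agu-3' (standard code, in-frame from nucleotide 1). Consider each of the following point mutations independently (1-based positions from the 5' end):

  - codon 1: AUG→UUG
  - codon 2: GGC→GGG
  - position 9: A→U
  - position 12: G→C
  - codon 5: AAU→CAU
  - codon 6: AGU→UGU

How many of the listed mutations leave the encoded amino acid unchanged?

2

Codon 1: AUG (Met) → UUG (Leu) — missense.
Codon 2: GGC (Gly) → GGG (Gly) — synonymous.
Codon 3: GAA (Glu) → GAU (Asp) — missense.
Codon 4: GCG (Ala) → GCC (Ala) — synonymous.
Codon 5: AAU (Asn) → CAU (His) — missense.
Codon 6: AGU (Ser) → UGU (Cys) — missense.
Synonymous: 2 of 6.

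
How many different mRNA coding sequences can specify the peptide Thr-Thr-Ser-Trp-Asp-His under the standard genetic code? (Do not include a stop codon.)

Thr: 4 codons.
Thr: 4 codons.
Ser: 6 codons.
Trp: 1 codon.
Asp: 2 codons.
His: 2 codons.
4 × 4 × 6 × 1 × 2 × 2 = 384.

384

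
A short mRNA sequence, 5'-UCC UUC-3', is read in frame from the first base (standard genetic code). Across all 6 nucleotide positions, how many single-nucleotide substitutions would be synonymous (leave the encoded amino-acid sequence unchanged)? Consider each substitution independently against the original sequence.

Codon 1 (UCC, Ser): 3 synonymous substitutions.
Codon 2 (UUC, Phe): 1 synonymous substitution.
Total: 3 + 1 = 4.

4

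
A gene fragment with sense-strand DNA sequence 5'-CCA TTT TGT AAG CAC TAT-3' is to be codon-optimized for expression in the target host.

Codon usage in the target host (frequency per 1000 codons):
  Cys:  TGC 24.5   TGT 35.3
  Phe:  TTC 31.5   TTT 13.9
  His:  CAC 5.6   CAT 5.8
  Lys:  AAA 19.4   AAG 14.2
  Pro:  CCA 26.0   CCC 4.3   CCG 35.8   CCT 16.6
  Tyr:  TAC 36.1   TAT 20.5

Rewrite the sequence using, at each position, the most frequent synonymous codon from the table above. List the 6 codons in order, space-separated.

CCG TTC TGT AAA CAT TAC

Codon 1 (Pro): best is CCG at 35.8.
Codon 2 (Phe): best is TTC at 31.5.
Codon 3 (Cys): best is TGT at 35.3.
Codon 4 (Lys): best is AAA at 19.4.
Codon 5 (His): best is CAT at 5.8.
Codon 6 (Tyr): best is TAC at 36.1.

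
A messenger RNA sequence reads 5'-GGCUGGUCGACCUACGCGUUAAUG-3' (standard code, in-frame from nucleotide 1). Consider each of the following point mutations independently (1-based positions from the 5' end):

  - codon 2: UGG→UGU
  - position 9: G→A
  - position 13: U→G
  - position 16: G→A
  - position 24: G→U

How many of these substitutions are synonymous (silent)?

Codon 2: UGG (Trp) → UGU (Cys) — missense.
Codon 3: UCG (Ser) → UCA (Ser) — synonymous.
Codon 5: UAC (Tyr) → GAC (Asp) — missense.
Codon 6: GCG (Ala) → ACG (Thr) — missense.
Codon 8: AUG (Met) → AUU (Ile) — missense.
Synonymous: 1 of 5.

1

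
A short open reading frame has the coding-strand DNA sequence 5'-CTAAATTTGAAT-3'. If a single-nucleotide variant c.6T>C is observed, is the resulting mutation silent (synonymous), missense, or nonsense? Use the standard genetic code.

silent

Position 6 falls in codon 2: AAT → Asn.
After the substitution the codon is AAC → Asn.
Both encode Asn, so the change is synonymous.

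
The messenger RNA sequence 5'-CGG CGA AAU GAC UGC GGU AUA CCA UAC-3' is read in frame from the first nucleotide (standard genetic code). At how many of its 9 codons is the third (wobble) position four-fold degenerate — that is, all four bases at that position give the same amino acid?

4

Codon 1 CGG (Arg): third position 4-fold.
Codon 2 CGA (Arg): third position 4-fold.
Codon 3 AAU (Asn): third position 2-fold.
Codon 4 GAC (Asp): third position 2-fold.
Codon 5 UGC (Cys): third position 2-fold.
Codon 6 GGU (Gly): third position 4-fold.
Codon 7 AUA (Ile): third position 3-fold.
Codon 8 CCA (Pro): third position 4-fold.
Codon 9 UAC (Tyr): third position 2-fold.
Four-fold degenerate third positions: 4.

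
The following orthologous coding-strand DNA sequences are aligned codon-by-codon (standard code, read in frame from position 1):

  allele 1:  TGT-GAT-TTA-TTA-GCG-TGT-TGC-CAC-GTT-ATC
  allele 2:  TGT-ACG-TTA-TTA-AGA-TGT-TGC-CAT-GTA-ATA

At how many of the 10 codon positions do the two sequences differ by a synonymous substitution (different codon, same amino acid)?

Codon 1: TGT Cys / TGT Cys — identical.
Codon 2: GAT Asp / ACG Thr — nonsynonymous.
Codon 3: TTA Leu / TTA Leu — identical.
Codon 4: TTA Leu / TTA Leu — identical.
Codon 5: GCG Ala / AGA Arg — nonsynonymous.
Codon 6: TGT Cys / TGT Cys — identical.
Codon 7: TGC Cys / TGC Cys — identical.
Codon 8: CAC His / CAT His — synonymous.
Codon 9: GTT Val / GTA Val — synonymous.
Codon 10: ATC Ile / ATA Ile — synonymous.
Synonymous differences: 3.

3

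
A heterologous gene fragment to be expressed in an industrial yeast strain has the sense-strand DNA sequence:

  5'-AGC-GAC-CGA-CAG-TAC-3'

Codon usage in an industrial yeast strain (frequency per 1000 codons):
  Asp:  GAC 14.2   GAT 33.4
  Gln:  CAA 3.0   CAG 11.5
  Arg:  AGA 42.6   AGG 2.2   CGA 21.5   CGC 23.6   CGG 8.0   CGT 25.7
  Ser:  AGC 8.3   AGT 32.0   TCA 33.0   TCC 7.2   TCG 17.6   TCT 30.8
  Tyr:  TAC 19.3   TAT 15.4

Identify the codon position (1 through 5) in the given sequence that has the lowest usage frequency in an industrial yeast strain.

1

Codon 1 AGC (Ser): 8.3 per 1000.
Codon 2 GAC (Asp): 14.2 per 1000.
Codon 3 CGA (Arg): 21.5 per 1000.
Codon 4 CAG (Gln): 11.5 per 1000.
Codon 5 TAC (Tyr): 19.3 per 1000.
Lowest frequency is 8.3 at codon 1.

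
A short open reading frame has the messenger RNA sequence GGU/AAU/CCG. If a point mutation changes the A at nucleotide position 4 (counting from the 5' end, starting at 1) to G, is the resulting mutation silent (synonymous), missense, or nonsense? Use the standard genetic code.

missense

Position 4 falls in codon 2: AAU → Asn.
After the substitution the codon is GAU → Asp.
Asn ≠ Asp, so this is a missense mutation.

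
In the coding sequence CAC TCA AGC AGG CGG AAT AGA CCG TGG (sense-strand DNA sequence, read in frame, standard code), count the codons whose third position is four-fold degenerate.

3

Codon 1 CAC (His): third position 2-fold.
Codon 2 TCA (Ser): third position 4-fold.
Codon 3 AGC (Ser): third position 2-fold.
Codon 4 AGG (Arg): third position 2-fold.
Codon 5 CGG (Arg): third position 4-fold.
Codon 6 AAT (Asn): third position 2-fold.
Codon 7 AGA (Arg): third position 2-fold.
Codon 8 CCG (Pro): third position 4-fold.
Codon 9 TGG (Trp): third position 1-fold.
Four-fold degenerate third positions: 3.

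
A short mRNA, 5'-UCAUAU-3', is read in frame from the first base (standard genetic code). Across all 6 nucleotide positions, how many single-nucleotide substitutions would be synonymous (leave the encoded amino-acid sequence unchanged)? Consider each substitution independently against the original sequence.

Codon 1 (UCA, Ser): 3 synonymous substitutions.
Codon 2 (UAU, Tyr): 1 synonymous substitution.
Total: 3 + 1 = 4.

4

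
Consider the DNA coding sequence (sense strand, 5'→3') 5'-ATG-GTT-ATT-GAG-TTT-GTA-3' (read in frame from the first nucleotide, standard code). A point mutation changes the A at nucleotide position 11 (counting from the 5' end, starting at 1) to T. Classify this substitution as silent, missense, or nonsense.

missense

Position 11 falls in codon 4: GAG → Glu.
After the substitution the codon is GTG → Val.
Glu ≠ Val, so this is a missense mutation.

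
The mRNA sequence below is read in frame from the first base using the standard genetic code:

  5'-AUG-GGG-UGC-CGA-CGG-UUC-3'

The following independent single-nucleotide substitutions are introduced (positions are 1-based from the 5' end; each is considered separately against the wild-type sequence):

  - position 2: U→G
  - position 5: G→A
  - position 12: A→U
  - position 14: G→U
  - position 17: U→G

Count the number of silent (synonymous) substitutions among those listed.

1

Codon 1: AUG (Met) → AGG (Arg) — missense.
Codon 2: GGG (Gly) → GAG (Glu) — missense.
Codon 4: CGA (Arg) → CGU (Arg) — synonymous.
Codon 5: CGG (Arg) → CUG (Leu) — missense.
Codon 6: UUC (Phe) → UGC (Cys) — missense.
Synonymous: 1 of 5.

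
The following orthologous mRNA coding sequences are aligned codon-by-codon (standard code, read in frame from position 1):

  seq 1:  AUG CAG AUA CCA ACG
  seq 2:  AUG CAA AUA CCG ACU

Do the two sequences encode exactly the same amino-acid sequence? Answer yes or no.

Codon 1: AUG Met / AUG Met — identical.
Codon 2: CAG Gln / CAA Gln — synonymous.
Codon 3: AUA Ile / AUA Ile — identical.
Codon 4: CCA Pro / CCG Pro — synonymous.
Codon 5: ACG Thr / ACU Thr — synonymous.
Nonsynonymous differences: 0 → same protein.

yes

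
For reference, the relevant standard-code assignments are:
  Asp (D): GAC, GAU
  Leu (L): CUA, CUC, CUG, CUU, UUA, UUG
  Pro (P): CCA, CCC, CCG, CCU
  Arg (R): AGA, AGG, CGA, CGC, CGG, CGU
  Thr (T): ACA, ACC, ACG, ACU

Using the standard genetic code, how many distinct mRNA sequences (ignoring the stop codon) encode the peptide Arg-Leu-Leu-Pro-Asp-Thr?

6912

Arg: 6 codons.
Leu: 6 codons.
Leu: 6 codons.
Pro: 4 codons.
Asp: 2 codons.
Thr: 4 codons.
6 × 6 × 6 × 4 × 2 × 4 = 6912.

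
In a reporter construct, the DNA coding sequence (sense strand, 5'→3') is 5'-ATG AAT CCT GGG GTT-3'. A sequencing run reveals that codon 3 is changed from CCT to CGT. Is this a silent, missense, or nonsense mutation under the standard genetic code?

missense

Position 8 falls in codon 3: CCT → Pro.
After the substitution the codon is CGT → Arg.
Pro ≠ Arg, so this is a missense mutation.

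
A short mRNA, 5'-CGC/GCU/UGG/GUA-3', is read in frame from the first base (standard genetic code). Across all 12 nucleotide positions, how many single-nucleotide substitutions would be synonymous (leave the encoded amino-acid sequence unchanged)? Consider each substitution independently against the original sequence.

Codon 1 (CGC, Arg): 3 synonymous substitutions.
Codon 2 (GCU, Ala): 3 synonymous substitutions.
Codon 3 (UGG, Trp): 0 synonymous substitutions.
Codon 4 (GUA, Val): 3 synonymous substitutions.
Total: 3 + 3 + 0 + 3 = 9.

9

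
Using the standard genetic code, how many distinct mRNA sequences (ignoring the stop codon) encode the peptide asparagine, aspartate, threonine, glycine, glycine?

256

Asn: 2 codons.
Asp: 2 codons.
Thr: 4 codons.
Gly: 4 codons.
Gly: 4 codons.
2 × 2 × 4 × 4 × 4 = 256.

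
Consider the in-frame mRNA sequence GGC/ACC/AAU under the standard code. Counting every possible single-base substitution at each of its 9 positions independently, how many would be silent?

7

Codon 1 (GGC, Gly): 3 synonymous substitutions.
Codon 2 (ACC, Thr): 3 synonymous substitutions.
Codon 3 (AAU, Asn): 1 synonymous substitution.
Total: 3 + 3 + 1 = 7.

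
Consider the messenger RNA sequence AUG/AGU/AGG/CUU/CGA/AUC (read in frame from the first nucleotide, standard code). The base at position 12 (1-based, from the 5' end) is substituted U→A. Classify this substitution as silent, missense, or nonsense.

Position 12 falls in codon 4: CUU → Leu.
After the substitution the codon is CUA → Leu.
Both encode Leu, so the change is synonymous.

silent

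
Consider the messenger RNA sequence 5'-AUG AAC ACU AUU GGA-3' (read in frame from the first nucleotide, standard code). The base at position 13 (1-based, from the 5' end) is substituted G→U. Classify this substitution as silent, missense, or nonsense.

nonsense

Position 13 falls in codon 5: GGA → Gly.
After the substitution the codon is UGA → Stop.
The new codon is a stop codon, so this is a nonsense mutation.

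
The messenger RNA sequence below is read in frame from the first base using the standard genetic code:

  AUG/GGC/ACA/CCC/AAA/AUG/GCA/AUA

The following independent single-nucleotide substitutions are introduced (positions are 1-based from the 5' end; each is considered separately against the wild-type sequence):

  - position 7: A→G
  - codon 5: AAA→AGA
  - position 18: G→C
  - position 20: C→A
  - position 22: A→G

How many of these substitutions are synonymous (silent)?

0

Codon 3: ACA (Thr) → GCA (Ala) — missense.
Codon 5: AAA (Lys) → AGA (Arg) — missense.
Codon 6: AUG (Met) → AUC (Ile) — missense.
Codon 7: GCA (Ala) → GAA (Glu) — missense.
Codon 8: AUA (Ile) → GUA (Val) — missense.
Synonymous: 0 of 5.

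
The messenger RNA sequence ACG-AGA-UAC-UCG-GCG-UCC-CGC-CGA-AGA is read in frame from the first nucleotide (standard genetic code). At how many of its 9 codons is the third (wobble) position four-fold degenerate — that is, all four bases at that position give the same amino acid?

6

Codon 1 ACG (Thr): third position 4-fold.
Codon 2 AGA (Arg): third position 2-fold.
Codon 3 UAC (Tyr): third position 2-fold.
Codon 4 UCG (Ser): third position 4-fold.
Codon 5 GCG (Ala): third position 4-fold.
Codon 6 UCC (Ser): third position 4-fold.
Codon 7 CGC (Arg): third position 4-fold.
Codon 8 CGA (Arg): third position 4-fold.
Codon 9 AGA (Arg): third position 2-fold.
Four-fold degenerate third positions: 6.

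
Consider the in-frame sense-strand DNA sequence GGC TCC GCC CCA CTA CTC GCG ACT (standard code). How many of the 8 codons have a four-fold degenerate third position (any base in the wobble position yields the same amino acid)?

Codon 1 GGC (Gly): third position 4-fold.
Codon 2 TCC (Ser): third position 4-fold.
Codon 3 GCC (Ala): third position 4-fold.
Codon 4 CCA (Pro): third position 4-fold.
Codon 5 CTA (Leu): third position 4-fold.
Codon 6 CTC (Leu): third position 4-fold.
Codon 7 GCG (Ala): third position 4-fold.
Codon 8 ACT (Thr): third position 4-fold.
Four-fold degenerate third positions: 8.

8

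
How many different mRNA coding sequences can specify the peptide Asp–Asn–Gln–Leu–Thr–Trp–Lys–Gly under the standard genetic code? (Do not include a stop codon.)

Asp: 2 codons.
Asn: 2 codons.
Gln: 2 codons.
Leu: 6 codons.
Thr: 4 codons.
Trp: 1 codon.
Lys: 2 codons.
Gly: 4 codons.
2 × 2 × 2 × 6 × 4 × 1 × 2 × 4 = 1536.

1536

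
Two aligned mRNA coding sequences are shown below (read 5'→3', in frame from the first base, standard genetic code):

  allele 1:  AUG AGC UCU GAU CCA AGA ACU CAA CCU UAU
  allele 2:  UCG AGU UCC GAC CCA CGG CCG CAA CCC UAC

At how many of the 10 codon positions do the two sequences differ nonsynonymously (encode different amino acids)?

Codon 1: AUG Met / UCG Ser — nonsynonymous.
Codon 2: AGC Ser / AGU Ser — synonymous.
Codon 3: UCU Ser / UCC Ser — synonymous.
Codon 4: GAU Asp / GAC Asp — synonymous.
Codon 5: CCA Pro / CCA Pro — identical.
Codon 6: AGA Arg / CGG Arg — synonymous.
Codon 7: ACU Thr / CCG Pro — nonsynonymous.
Codon 8: CAA Gln / CAA Gln — identical.
Codon 9: CCU Pro / CCC Pro — synonymous.
Codon 10: UAU Tyr / UAC Tyr — synonymous.
Nonsynonymous differences: 2.

2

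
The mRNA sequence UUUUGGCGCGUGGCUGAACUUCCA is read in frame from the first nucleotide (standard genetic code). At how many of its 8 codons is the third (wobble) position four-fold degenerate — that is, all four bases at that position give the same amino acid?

Codon 1 UUU (Phe): third position 2-fold.
Codon 2 UGG (Trp): third position 1-fold.
Codon 3 CGC (Arg): third position 4-fold.
Codon 4 GUG (Val): third position 4-fold.
Codon 5 GCU (Ala): third position 4-fold.
Codon 6 GAA (Glu): third position 2-fold.
Codon 7 CUU (Leu): third position 4-fold.
Codon 8 CCA (Pro): third position 4-fold.
Four-fold degenerate third positions: 5.

5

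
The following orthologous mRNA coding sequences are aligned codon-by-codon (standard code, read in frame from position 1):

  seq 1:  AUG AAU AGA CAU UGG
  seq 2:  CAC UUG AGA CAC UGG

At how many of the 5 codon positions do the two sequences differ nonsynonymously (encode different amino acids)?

Codon 1: AUG Met / CAC His — nonsynonymous.
Codon 2: AAU Asn / UUG Leu — nonsynonymous.
Codon 3: AGA Arg / AGA Arg — identical.
Codon 4: CAU His / CAC His — synonymous.
Codon 5: UGG Trp / UGG Trp — identical.
Nonsynonymous differences: 2.

2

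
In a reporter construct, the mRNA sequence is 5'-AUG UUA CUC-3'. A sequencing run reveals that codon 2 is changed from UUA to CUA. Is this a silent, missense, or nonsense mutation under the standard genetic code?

silent

Position 4 falls in codon 2: UUA → Leu.
After the substitution the codon is CUA → Leu.
Both encode Leu, so the change is synonymous.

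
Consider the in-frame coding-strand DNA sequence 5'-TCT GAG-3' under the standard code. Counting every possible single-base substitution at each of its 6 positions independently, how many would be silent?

4

Codon 1 (TCT, Ser): 3 synonymous substitutions.
Codon 2 (GAG, Glu): 1 synonymous substitution.
Total: 3 + 1 = 4.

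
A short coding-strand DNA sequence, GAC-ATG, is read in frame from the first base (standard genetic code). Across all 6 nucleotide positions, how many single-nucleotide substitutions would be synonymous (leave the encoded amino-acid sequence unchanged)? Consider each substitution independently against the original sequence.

Codon 1 (GAC, Asp): 1 synonymous substitution.
Codon 2 (ATG, Met): 0 synonymous substitutions.
Total: 1 + 0 = 1.

1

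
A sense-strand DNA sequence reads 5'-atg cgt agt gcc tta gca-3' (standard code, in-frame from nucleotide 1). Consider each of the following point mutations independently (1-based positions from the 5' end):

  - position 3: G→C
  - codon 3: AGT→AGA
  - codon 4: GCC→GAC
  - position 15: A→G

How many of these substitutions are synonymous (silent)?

1

Codon 1: ATG (Met) → ATC (Ile) — missense.
Codon 3: AGT (Ser) → AGA (Arg) — missense.
Codon 4: GCC (Ala) → GAC (Asp) — missense.
Codon 5: TTA (Leu) → TTG (Leu) — synonymous.
Synonymous: 1 of 4.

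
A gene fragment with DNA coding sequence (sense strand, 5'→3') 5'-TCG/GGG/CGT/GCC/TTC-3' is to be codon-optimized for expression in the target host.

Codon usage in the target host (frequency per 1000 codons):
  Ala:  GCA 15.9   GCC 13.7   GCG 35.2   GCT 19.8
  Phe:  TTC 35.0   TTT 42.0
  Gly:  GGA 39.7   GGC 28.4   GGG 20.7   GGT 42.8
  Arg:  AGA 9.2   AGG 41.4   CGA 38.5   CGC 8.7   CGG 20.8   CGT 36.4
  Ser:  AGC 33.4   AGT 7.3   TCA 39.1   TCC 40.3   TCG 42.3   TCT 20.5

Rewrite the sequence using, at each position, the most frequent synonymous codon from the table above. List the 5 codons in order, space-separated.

TCG GGT AGG GCG TTT

Codon 1 (Ser): best is TCG at 42.3.
Codon 2 (Gly): best is GGT at 42.8.
Codon 3 (Arg): best is AGG at 41.4.
Codon 4 (Ala): best is GCG at 35.2.
Codon 5 (Phe): best is TTT at 42.0.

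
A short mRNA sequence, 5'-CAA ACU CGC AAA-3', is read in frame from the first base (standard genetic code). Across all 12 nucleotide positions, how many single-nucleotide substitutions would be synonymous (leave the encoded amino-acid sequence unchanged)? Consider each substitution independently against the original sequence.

8

Codon 1 (CAA, Gln): 1 synonymous substitution.
Codon 2 (ACU, Thr): 3 synonymous substitutions.
Codon 3 (CGC, Arg): 3 synonymous substitutions.
Codon 4 (AAA, Lys): 1 synonymous substitution.
Total: 1 + 3 + 3 + 1 = 8.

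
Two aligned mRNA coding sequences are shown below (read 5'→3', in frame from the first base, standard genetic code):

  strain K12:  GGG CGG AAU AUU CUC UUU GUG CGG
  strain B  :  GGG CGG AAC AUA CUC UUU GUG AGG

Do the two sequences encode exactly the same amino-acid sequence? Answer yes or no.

yes

Codon 1: GGG Gly / GGG Gly — identical.
Codon 2: CGG Arg / CGG Arg — identical.
Codon 3: AAU Asn / AAC Asn — synonymous.
Codon 4: AUU Ile / AUA Ile — synonymous.
Codon 5: CUC Leu / CUC Leu — identical.
Codon 6: UUU Phe / UUU Phe — identical.
Codon 7: GUG Val / GUG Val — identical.
Codon 8: CGG Arg / AGG Arg — synonymous.
Nonsynonymous differences: 0 → same protein.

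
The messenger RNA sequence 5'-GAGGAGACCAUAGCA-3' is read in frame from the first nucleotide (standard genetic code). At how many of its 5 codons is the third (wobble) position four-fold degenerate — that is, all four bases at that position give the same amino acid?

2

Codon 1 GAG (Glu): third position 2-fold.
Codon 2 GAG (Glu): third position 2-fold.
Codon 3 ACC (Thr): third position 4-fold.
Codon 4 AUA (Ile): third position 3-fold.
Codon 5 GCA (Ala): third position 4-fold.
Four-fold degenerate third positions: 2.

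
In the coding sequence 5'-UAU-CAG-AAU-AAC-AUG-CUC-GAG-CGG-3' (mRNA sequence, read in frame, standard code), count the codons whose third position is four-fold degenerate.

Codon 1 UAU (Tyr): third position 2-fold.
Codon 2 CAG (Gln): third position 2-fold.
Codon 3 AAU (Asn): third position 2-fold.
Codon 4 AAC (Asn): third position 2-fold.
Codon 5 AUG (Met): third position 1-fold.
Codon 6 CUC (Leu): third position 4-fold.
Codon 7 GAG (Glu): third position 2-fold.
Codon 8 CGG (Arg): third position 4-fold.
Four-fold degenerate third positions: 2.

2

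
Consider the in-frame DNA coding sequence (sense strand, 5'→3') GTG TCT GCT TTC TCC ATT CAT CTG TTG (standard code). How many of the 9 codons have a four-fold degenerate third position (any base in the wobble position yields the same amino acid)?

Codon 1 GTG (Val): third position 4-fold.
Codon 2 TCT (Ser): third position 4-fold.
Codon 3 GCT (Ala): third position 4-fold.
Codon 4 TTC (Phe): third position 2-fold.
Codon 5 TCC (Ser): third position 4-fold.
Codon 6 ATT (Ile): third position 3-fold.
Codon 7 CAT (His): third position 2-fold.
Codon 8 CTG (Leu): third position 4-fold.
Codon 9 TTG (Leu): third position 2-fold.
Four-fold degenerate third positions: 5.

5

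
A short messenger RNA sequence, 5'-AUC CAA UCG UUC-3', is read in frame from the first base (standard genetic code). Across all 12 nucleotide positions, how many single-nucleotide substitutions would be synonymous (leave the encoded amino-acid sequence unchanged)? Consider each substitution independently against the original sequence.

Codon 1 (AUC, Ile): 2 synonymous substitutions.
Codon 2 (CAA, Gln): 1 synonymous substitution.
Codon 3 (UCG, Ser): 3 synonymous substitutions.
Codon 4 (UUC, Phe): 1 synonymous substitution.
Total: 2 + 1 + 3 + 1 = 7.

7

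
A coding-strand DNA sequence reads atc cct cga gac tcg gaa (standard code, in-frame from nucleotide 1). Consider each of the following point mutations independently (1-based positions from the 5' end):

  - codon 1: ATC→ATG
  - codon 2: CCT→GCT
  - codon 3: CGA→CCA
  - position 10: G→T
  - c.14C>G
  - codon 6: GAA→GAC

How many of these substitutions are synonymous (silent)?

0

Codon 1: ATC (Ile) → ATG (Met) — missense.
Codon 2: CCT (Pro) → GCT (Ala) — missense.
Codon 3: CGA (Arg) → CCA (Pro) — missense.
Codon 4: GAC (Asp) → TAC (Tyr) — missense.
Codon 5: TCG (Ser) → TGG (Trp) — missense.
Codon 6: GAA (Glu) → GAC (Asp) — missense.
Synonymous: 0 of 6.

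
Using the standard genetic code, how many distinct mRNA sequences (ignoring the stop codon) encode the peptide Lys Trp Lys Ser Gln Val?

192

Lys: 2 codons.
Trp: 1 codon.
Lys: 2 codons.
Ser: 6 codons.
Gln: 2 codons.
Val: 4 codons.
2 × 1 × 2 × 6 × 2 × 4 = 192.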